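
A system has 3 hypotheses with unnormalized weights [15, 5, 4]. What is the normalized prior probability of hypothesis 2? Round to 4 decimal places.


The normalized prior is the weight divided by the total.
Total weight = 24
P(H2) = 5 / 24 = 0.2083

0.2083


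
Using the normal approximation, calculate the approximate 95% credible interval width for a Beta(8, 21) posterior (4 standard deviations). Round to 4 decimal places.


Var(Beta) = 8*21/(29^2 * 30) = 0.0067
SD = 0.0816
Width ~ 4*SD = 0.3264

0.3264


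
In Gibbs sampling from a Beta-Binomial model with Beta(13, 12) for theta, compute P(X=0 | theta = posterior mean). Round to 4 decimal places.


Posterior mean = alpha/(alpha+beta) = 13/25 = 0.52
P(X=0|theta=mean) = 1 - theta = 0.48

0.48


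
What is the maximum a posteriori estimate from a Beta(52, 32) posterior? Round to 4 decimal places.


The MAP estimate equals the mode of the distribution.
Mode of Beta(a,b) = (a-1)/(a+b-2)
= 51/82
= 0.622

0.622


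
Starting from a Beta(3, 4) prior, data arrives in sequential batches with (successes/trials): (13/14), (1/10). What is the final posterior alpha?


In sequential Bayesian updating, we sum all successes.
Total successes = 14
Final alpha = 3 + 14 = 17

17


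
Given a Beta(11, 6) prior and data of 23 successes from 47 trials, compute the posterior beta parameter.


Number of failures = 47 - 23 = 24
Posterior beta = 6 + 24 = 30

30


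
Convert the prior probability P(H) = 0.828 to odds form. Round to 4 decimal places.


P(not H) = 1 - 0.828 = 0.172
Odds = 0.828 / 0.172 = 4.814

4.814


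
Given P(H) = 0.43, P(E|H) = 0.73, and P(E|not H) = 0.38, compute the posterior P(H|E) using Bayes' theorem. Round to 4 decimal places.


By Bayes' theorem: P(H|E) = P(E|H)*P(H) / P(E)
P(E) = P(E|H)*P(H) + P(E|not H)*P(not H)
P(E) = 0.73*0.43 + 0.38*0.57 = 0.5305
P(H|E) = 0.73*0.43 / 0.5305 = 0.5917

0.5917


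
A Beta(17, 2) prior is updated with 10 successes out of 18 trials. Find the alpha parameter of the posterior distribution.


In the Beta-Binomial conjugate update:
alpha_post = alpha_prior + successes
= 17 + 10
= 27

27


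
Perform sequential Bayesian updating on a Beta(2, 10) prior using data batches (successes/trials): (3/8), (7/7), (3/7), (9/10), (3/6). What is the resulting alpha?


Accumulate successes: 25
Posterior alpha = prior alpha + sum of successes
= 2 + 25 = 27

27


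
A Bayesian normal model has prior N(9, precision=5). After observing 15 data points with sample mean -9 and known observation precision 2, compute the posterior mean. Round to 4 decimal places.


Posterior mean = (prior_precision * prior_mean + n * data_precision * data_mean) / (prior_precision + n * data_precision)
Numerator = 5*9 + 15*2*-9 = -225
Denominator = 5 + 15*2 = 35
Posterior mean = -6.4286

-6.4286


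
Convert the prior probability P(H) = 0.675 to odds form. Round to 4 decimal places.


P(not H) = 1 - 0.675 = 0.325
Odds = 0.675 / 0.325 = 2.0769

2.0769


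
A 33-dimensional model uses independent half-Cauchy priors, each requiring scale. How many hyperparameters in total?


Per parameter: 1 (scale).
Total = 33 * 1 = 33

33


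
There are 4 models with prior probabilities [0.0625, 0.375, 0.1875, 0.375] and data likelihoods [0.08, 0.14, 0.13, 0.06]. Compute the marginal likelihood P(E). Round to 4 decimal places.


P(E) = sum over models of P(M_i) * P(E|M_i)
= 0.0625*0.08 + 0.375*0.14 + 0.1875*0.13 + 0.375*0.06
= 0.1044

0.1044


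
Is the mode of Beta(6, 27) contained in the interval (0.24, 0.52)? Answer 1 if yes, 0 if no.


Mode = (a-1)/(a+b-2) = 5/31 = 0.1613
Interval: (0.24, 0.52)
Contains mode? 0

0


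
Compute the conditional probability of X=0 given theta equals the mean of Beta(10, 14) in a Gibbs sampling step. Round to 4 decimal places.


Mean of Beta(10, 14) = 0.4167
P(X=0 | theta=0.4167) = 0.5833

0.5833


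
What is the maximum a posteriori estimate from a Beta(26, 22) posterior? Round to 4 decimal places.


The MAP estimate equals the mode of the distribution.
Mode of Beta(a,b) = (a-1)/(a+b-2)
= 25/46
= 0.5435

0.5435


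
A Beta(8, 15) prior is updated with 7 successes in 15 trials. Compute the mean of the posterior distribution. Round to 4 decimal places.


After update: Beta(15, 23)
Mean = 15 / (15 + 23) = 15 / 38
= 0.3947

0.3947


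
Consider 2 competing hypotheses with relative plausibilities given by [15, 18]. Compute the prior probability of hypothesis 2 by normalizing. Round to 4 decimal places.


Sum of weights = 15 + 18 = 33
Normalized prior for H2 = 18 / 33
= 0.5455

0.5455


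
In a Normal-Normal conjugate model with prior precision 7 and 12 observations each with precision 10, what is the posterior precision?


Posterior precision = prior precision + n * observation precision
= 7 + 12 * 10
= 7 + 120 = 127

127


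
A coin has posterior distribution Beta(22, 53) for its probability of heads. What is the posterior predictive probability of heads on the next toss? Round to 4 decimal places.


Posterior predictive = E[theta] = alpha/(alpha+beta)
= 22/75
= 0.2933

0.2933


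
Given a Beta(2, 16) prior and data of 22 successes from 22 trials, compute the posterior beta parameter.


Number of failures = 22 - 22 = 0
Posterior beta = 16 + 0 = 16

16


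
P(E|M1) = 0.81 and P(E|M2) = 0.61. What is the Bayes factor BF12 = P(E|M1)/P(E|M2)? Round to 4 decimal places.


Bayes factor BF12 = P(E|M1) / P(E|M2)
= 0.81 / 0.61
= 1.3279

1.3279


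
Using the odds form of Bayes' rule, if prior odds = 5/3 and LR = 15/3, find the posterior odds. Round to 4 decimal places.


Bayes' rule in odds form: posterior odds = prior odds * LR
= (5 * 15) / (3 * 3)
= 75/9 = 8.3333

8.3333


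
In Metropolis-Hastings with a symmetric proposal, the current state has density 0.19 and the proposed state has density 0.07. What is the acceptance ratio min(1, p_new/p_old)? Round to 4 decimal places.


Ratio = p_new / p_old = 0.07 / 0.19 = 0.3684
Acceptance = min(1, 0.3684) = 0.3684

0.3684


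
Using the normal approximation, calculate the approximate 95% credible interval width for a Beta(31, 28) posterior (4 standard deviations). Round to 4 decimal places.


Var(Beta) = 31*28/(59^2 * 60) = 0.0042
SD = 0.0645
Width ~ 4*SD = 0.2579

0.2579


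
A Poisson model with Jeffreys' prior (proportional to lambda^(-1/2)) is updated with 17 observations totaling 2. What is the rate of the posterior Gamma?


Posterior = Gamma(0.5 + S, n)
= Gamma(0.5 + 2, 17)
Posterior rate = 0 + n = 17

17.0


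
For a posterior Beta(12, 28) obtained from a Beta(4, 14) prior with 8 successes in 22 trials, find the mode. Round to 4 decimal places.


Mode = (alpha - 1) / (alpha + beta - 2)
= 11 / 38
= 0.2895

0.2895


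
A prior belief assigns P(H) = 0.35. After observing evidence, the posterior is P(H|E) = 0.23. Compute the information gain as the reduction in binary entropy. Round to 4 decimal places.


H(prior) = -0.35*log2(0.35) - 0.65*log2(0.65)
= 0.9341
H(post) = -0.23*log2(0.23) - 0.77*log2(0.77)
= 0.778
IG = 0.9341 - 0.778 = 0.1561

0.1561


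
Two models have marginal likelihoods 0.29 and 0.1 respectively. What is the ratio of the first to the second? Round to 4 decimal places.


Evidence ratio = 0.29 / 0.1
= 2.9

2.9


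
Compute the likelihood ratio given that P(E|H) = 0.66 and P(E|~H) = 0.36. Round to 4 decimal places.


LR = P(E|H) / P(E|~H)
= 0.66 / 0.36 = 1.8333

1.8333


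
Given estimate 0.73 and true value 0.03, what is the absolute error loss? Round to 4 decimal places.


Absolute error = |estimate - true|
= |0.7| = 0.7

0.7


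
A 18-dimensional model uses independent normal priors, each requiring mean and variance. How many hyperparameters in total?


Per parameter: 2 (mean and variance).
Total = 18 * 2 = 36

36


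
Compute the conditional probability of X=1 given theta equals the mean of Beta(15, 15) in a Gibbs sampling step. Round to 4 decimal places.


Mean of Beta(15, 15) = 0.5
P(X=1 | theta=0.5) = 0.5

0.5


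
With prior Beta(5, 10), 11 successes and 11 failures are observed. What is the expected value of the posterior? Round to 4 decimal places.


Posterior = Beta(16, 21)
E[theta] = alpha/(alpha+beta)
= 16/37 = 0.4324

0.4324


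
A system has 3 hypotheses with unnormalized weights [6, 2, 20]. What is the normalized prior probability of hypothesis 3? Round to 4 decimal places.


The normalized prior is the weight divided by the total.
Total weight = 28
P(H3) = 20 / 28 = 0.7143

0.7143


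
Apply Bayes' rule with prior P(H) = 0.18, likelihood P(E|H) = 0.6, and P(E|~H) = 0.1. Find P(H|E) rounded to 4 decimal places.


Step 1: Compute marginal P(E) = P(E|H)P(H) + P(E|~H)P(~H)
= 0.6*0.18 + 0.1*0.82 = 0.19
Step 2: P(H|E) = P(E|H)P(H)/P(E) = 0.108/0.19
= 0.5684

0.5684


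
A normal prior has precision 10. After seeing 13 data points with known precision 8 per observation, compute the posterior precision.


In the conjugate normal model, precisions add:
tau_posterior = tau_prior + n * tau_data
= 10 + 13*8 = 114

114


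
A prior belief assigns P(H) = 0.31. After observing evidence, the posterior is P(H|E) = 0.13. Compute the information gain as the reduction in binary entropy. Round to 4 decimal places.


H(prior) = -0.31*log2(0.31) - 0.69*log2(0.69)
= 0.8932
H(post) = -0.13*log2(0.13) - 0.87*log2(0.87)
= 0.5574
IG = 0.8932 - 0.5574 = 0.3357

0.3357


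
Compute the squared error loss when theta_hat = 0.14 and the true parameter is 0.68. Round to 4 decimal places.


L = (theta_hat - theta_true)^2
= (0.14 - 0.68)^2
= -0.54^2 = 0.2916

0.2916


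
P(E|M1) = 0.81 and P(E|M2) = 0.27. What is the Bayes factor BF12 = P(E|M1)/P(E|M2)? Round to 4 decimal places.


Bayes factor BF12 = P(E|M1) / P(E|M2)
= 0.81 / 0.27
= 3.0

3.0


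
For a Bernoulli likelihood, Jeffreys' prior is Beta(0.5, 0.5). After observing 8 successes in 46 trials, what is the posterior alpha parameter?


Jeffreys' prior for Bernoulli is Beta(0.5, 0.5).
Posterior is Beta(0.5 + k, 0.5 + n - k).
Posterior alpha = 0.5 + k = 0.5 + 8 = 8.5

8.5


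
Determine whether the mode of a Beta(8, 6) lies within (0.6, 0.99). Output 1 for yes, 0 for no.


First find the mode: (a-1)/(a+b-2) = 0.5833
Is 0.5833 in (0.6, 0.99)? 0

0


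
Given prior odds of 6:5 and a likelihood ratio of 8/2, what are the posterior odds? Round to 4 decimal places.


Posterior odds = prior odds * LR
Prior odds = 6/5 = 1.2
LR = 8/2 = 4.0
Posterior odds = 1.2 * 4.0 = 4.8

4.8


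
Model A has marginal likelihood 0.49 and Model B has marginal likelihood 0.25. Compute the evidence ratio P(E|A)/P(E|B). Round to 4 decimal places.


Evidence ratio = P(E|A) / P(E|B)
= 0.49 / 0.25
= 1.96

1.96


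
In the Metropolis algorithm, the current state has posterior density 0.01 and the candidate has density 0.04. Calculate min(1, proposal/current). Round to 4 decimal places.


Ratio = 0.04/0.01 = 4.0
Acceptance probability = min(1, 4.0)
= 1.0

1.0


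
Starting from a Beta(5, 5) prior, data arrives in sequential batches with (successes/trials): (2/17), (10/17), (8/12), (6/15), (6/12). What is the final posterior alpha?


In sequential Bayesian updating, we sum all successes.
Total successes = 32
Final alpha = 5 + 32 = 37

37


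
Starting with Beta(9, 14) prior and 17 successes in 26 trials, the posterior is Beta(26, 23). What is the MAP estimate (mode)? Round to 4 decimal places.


The mode of Beta(a, b) when a > 1 and b > 1 is (a-1)/(a+b-2)
= (26 - 1) / (26 + 23 - 2)
= 25 / 47
= 0.5319

0.5319


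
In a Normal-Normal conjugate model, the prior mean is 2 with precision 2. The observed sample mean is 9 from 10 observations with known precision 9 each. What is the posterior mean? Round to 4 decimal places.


Posterior precision = tau0 + n*tau = 2 + 10*9 = 92
Posterior mean = (tau0*mu0 + n*tau*xbar) / posterior_precision
= (2*2 + 10*9*9) / 92
= 814 / 92 = 8.8478

8.8478


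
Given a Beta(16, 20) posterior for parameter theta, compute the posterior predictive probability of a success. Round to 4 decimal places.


For a Beta-Bernoulli model, the predictive probability is the mean:
P(success) = 16/(16+20) = 16/36 = 0.4444

0.4444


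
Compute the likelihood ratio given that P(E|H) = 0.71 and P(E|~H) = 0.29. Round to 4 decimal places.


LR = P(E|H) / P(E|~H)
= 0.71 / 0.29 = 2.4483

2.4483


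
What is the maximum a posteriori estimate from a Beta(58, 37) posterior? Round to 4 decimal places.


The MAP estimate equals the mode of the distribution.
Mode of Beta(a,b) = (a-1)/(a+b-2)
= 57/93
= 0.6129

0.6129


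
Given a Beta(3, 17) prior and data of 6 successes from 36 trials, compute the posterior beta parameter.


Number of failures = 36 - 6 = 30
Posterior beta = 17 + 30 = 47

47


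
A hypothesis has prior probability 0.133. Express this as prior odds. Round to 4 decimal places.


Odds = P(H) / P(not H) = 0.133 / 0.867
= 0.1534

0.1534


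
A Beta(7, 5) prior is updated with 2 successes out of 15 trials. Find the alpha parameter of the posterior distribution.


In the Beta-Binomial conjugate update:
alpha_post = alpha_prior + successes
= 7 + 2
= 9

9


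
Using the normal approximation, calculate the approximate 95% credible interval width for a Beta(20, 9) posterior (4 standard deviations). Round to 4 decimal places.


Var(Beta) = 20*9/(29^2 * 30) = 0.0071
SD = 0.0845
Width ~ 4*SD = 0.3379

0.3379


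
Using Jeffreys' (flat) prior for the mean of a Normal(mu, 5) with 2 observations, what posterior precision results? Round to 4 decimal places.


Flat prior means prior precision is 0.
Posterior precision = n / sigma^2 = 2/5 = 0.4

0.4


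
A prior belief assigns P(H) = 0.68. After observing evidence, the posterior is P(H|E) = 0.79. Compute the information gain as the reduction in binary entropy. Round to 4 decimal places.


H(prior) = -0.68*log2(0.68) - 0.32*log2(0.32)
= 0.9044
H(post) = -0.79*log2(0.79) - 0.21*log2(0.21)
= 0.7415
IG = 0.9044 - 0.7415 = 0.1629

0.1629


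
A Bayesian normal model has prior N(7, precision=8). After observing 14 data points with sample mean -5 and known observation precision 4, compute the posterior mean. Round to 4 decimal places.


Posterior mean = (prior_precision * prior_mean + n * data_precision * data_mean) / (prior_precision + n * data_precision)
Numerator = 8*7 + 14*4*-5 = -224
Denominator = 8 + 14*4 = 64
Posterior mean = -3.5

-3.5


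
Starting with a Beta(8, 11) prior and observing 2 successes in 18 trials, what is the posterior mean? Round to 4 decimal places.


Posterior parameters: alpha = 8 + 2 = 10
beta = 11 + 16 = 27
Posterior mean = alpha / (alpha + beta) = 10 / 37
= 0.2703

0.2703


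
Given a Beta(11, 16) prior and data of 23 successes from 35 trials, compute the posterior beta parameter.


Number of failures = 35 - 23 = 12
Posterior beta = 16 + 12 = 28

28


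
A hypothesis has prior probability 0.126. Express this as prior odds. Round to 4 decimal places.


Odds = P(H) / P(not H) = 0.126 / 0.874
= 0.1442

0.1442


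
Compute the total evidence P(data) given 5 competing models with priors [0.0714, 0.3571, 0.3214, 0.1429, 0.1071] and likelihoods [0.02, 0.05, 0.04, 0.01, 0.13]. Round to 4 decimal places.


Marginal likelihood = sum P(model_i) * P(data|model_i)
Model 1: 0.0714 * 0.02 = 0.0014
Model 2: 0.3571 * 0.05 = 0.0179
Model 3: 0.3214 * 0.04 = 0.0129
Model 4: 0.1429 * 0.01 = 0.0014
Model 5: 0.1071 * 0.13 = 0.0139
Total = 0.0475

0.0475


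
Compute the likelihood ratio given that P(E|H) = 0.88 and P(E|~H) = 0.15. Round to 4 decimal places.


LR = P(E|H) / P(E|~H)
= 0.88 / 0.15 = 5.8667

5.8667


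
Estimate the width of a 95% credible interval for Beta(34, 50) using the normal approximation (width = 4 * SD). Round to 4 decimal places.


For Beta(a,b): Var = ab/((a+b)^2(a+b+1))
Var = 0.0028, SD = 0.0532
Approximate 95% CI width = 4 * 0.0532 = 0.213

0.213


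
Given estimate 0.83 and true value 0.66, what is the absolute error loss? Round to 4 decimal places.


Absolute error = |estimate - true|
= |0.17| = 0.17

0.17


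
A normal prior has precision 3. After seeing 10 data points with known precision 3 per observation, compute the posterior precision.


In the conjugate normal model, precisions add:
tau_posterior = tau_prior + n * tau_data
= 3 + 10*3 = 33

33


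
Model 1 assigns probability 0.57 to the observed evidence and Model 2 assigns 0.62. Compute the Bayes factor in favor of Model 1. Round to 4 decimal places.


BF = P(data|M1) / P(data|M2)
= 0.57 / 0.62 = 0.9194

0.9194


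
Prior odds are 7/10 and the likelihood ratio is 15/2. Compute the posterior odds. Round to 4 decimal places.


Posterior odds = prior odds * likelihood ratio
= (7/10) * (15/2)
= 105 / 20
= 5.25

5.25


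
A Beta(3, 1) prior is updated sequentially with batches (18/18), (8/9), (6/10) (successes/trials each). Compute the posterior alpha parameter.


Sequential conjugate updating is equivalent to a single batch update.
Total successes across all batches = 32
alpha_posterior = alpha_prior + total_successes = 3 + 32
= 35

35


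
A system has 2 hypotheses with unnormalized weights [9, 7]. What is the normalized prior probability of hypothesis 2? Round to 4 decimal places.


The normalized prior is the weight divided by the total.
Total weight = 16
P(H2) = 7 / 16 = 0.4375

0.4375


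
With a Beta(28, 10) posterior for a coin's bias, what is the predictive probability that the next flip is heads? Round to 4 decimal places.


The predictive probability equals the posterior mean.
P(next = heads) = alpha / (alpha + beta)
= 28 / 38 = 0.7368

0.7368


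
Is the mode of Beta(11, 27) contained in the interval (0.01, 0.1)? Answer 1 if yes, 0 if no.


Mode = (a-1)/(a+b-2) = 10/36 = 0.2778
Interval: (0.01, 0.1)
Contains mode? 0

0


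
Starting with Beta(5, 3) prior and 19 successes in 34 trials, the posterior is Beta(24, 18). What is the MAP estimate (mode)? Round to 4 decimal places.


The mode of Beta(a, b) when a > 1 and b > 1 is (a-1)/(a+b-2)
= (24 - 1) / (24 + 18 - 2)
= 23 / 40
= 0.575

0.575


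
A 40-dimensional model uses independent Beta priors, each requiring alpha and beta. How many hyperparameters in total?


Per parameter: 2 (alpha and beta).
Total = 40 * 2 = 80

80


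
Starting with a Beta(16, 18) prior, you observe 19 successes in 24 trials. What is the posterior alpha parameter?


For a Beta-Binomial conjugate model:
Posterior alpha = prior alpha + number of successes
= 16 + 19 = 35

35


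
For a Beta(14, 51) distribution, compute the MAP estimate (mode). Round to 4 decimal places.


MAP = mode = (a-1)/(a+b-2)
= (14-1)/(14+51-2)
= 13/63 = 0.2063

0.2063


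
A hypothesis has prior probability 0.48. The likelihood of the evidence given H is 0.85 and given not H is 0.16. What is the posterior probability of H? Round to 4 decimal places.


Using Bayes' theorem:
P(E) = 0.48 * 0.85 + 0.52 * 0.16
P(E) = 0.4912
P(H|E) = (0.48 * 0.85) / 0.4912 = 0.8306

0.8306


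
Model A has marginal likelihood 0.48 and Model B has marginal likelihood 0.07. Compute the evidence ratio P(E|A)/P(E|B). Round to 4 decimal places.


Evidence ratio = P(E|A) / P(E|B)
= 0.48 / 0.07
= 6.8571

6.8571


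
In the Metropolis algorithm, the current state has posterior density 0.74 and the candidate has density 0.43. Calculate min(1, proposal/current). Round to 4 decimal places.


Ratio = 0.43/0.74 = 0.5811
Acceptance probability = min(1, 0.5811)
= 0.5811

0.5811


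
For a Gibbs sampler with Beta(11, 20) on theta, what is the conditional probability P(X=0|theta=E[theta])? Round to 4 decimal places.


E[theta] = 11/(11+20) = 0.3548
P(X=0|theta) = 1 - theta = 0.6452

0.6452


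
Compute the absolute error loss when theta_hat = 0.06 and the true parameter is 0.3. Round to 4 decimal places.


L = |theta_hat - theta_true|
= |0.06 - 0.3| = 0.24

0.24


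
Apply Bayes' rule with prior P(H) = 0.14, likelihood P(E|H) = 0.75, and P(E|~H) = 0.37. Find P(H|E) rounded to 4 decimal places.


Step 1: Compute marginal P(E) = P(E|H)P(H) + P(E|~H)P(~H)
= 0.75*0.14 + 0.37*0.86 = 0.4232
Step 2: P(H|E) = P(E|H)P(H)/P(E) = 0.105/0.4232
= 0.2481

0.2481


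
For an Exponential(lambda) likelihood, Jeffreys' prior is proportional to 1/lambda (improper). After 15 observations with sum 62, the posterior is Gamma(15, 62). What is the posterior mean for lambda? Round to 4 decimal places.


Posterior = Gamma(n, sum_x) = Gamma(15, 62)
Posterior mean = shape/rate = 15/62
= 0.2419

0.2419


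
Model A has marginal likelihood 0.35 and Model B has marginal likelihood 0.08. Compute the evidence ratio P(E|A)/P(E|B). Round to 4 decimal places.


Evidence ratio = P(E|A) / P(E|B)
= 0.35 / 0.08
= 4.375

4.375


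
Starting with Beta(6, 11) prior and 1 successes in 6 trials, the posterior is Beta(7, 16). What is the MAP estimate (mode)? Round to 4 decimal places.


The mode of Beta(a, b) when a > 1 and b > 1 is (a-1)/(a+b-2)
= (7 - 1) / (7 + 16 - 2)
= 6 / 21
= 0.2857

0.2857


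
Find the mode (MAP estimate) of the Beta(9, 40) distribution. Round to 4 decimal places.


For Beta(a,b) with a,b > 1:
Mode = (a-1)/(a+b-2) = (9-1)/(49-2)
= 8/47 = 0.1702

0.1702


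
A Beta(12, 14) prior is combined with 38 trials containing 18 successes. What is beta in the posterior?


In conjugate updating:
beta_posterior = beta_prior + (n - k)
= 14 + (38 - 18)
= 14 + 20 = 34

34


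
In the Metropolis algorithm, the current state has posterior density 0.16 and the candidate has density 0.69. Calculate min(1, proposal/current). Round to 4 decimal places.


Ratio = 0.69/0.16 = 4.3125
Acceptance probability = min(1, 4.3125)
= 1.0

1.0


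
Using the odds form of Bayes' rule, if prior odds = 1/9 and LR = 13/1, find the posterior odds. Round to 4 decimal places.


Bayes' rule in odds form: posterior odds = prior odds * LR
= (1 * 13) / (9 * 1)
= 13/9 = 1.4444

1.4444


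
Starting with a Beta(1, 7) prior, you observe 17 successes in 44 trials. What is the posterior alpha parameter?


For a Beta-Binomial conjugate model:
Posterior alpha = prior alpha + number of successes
= 1 + 17 = 18

18


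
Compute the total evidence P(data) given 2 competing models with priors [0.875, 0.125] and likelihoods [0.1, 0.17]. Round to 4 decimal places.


Marginal likelihood = sum P(model_i) * P(data|model_i)
Model 1: 0.875 * 0.1 = 0.0875
Model 2: 0.125 * 0.17 = 0.0213
Total = 0.1088

0.1088


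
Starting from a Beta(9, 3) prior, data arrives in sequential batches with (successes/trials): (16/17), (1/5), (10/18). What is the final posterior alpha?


In sequential Bayesian updating, we sum all successes.
Total successes = 27
Final alpha = 9 + 27 = 36

36


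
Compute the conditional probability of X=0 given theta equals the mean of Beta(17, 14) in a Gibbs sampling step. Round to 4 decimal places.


Mean of Beta(17, 14) = 0.5484
P(X=0 | theta=0.5484) = 0.4516

0.4516


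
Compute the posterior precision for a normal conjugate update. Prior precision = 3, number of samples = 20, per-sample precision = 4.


tau_post = tau_0 + n * tau
= 3 + 20 * 4 = 83

83


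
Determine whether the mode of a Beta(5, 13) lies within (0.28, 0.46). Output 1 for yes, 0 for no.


First find the mode: (a-1)/(a+b-2) = 0.25
Is 0.25 in (0.28, 0.46)? 0

0


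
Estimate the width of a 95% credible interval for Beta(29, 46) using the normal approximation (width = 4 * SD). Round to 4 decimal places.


For Beta(a,b): Var = ab/((a+b)^2(a+b+1))
Var = 0.0031, SD = 0.0559
Approximate 95% CI width = 4 * 0.0559 = 0.2234

0.2234


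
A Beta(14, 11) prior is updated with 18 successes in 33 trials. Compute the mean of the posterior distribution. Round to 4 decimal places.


After update: Beta(32, 26)
Mean = 32 / (32 + 26) = 32 / 58
= 0.5517

0.5517


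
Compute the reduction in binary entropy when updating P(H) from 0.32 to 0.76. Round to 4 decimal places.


H_before = -p*log2(p) - (1-p)*log2(1-p) for p=0.32: 0.9044
H_after for p=0.76: 0.795
Reduction = 0.9044 - 0.795 = 0.1093

0.1093


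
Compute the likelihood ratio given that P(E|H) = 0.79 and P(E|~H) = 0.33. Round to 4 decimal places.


LR = P(E|H) / P(E|~H)
= 0.79 / 0.33 = 2.3939

2.3939


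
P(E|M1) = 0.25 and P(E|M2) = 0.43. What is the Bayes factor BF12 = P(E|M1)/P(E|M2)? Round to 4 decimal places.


Bayes factor BF12 = P(E|M1) / P(E|M2)
= 0.25 / 0.43
= 0.5814

0.5814


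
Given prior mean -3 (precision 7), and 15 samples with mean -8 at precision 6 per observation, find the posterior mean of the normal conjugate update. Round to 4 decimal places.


The posterior mean is a precision-weighted average of prior and data.
Post. prec. = 7 + 90 = 97
Post. mean = (-21 + -720)/97 = -741/97 = -7.6392

-7.6392


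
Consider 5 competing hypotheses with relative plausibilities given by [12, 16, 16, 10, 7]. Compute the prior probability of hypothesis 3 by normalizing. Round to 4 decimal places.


Sum of weights = 12 + 16 + 16 + 10 + 7 = 61
Normalized prior for H3 = 16 / 61
= 0.2623

0.2623


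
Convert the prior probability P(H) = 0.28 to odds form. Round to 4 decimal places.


P(not H) = 1 - 0.28 = 0.72
Odds = 0.28 / 0.72 = 0.3889

0.3889


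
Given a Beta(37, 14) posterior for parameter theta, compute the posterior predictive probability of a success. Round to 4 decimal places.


For a Beta-Bernoulli model, the predictive probability is the mean:
P(success) = 37/(37+14) = 37/51 = 0.7255

0.7255


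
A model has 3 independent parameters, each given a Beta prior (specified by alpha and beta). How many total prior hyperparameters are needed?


Each Beta prior needs 2 hyperparameters (alpha and beta).
Total = 2 * 3 = 6

6


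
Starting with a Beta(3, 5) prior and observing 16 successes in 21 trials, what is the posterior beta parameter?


Posterior beta = prior beta + failures
Failures = 21 - 16 = 5
beta_post = 5 + 5 = 10

10


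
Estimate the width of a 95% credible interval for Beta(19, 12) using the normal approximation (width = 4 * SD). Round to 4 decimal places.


For Beta(a,b): Var = ab/((a+b)^2(a+b+1))
Var = 0.0074, SD = 0.0861
Approximate 95% CI width = 4 * 0.0861 = 0.3444

0.3444


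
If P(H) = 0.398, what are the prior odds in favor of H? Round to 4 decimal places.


Prior odds = P(H) / (1 - P(H))
= 0.398 / 0.602
= 0.6611

0.6611


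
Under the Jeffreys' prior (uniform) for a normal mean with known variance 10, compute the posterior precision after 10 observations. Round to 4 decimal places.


Prior precision = 0 (flat prior).
Post. prec. = 0 + n/var = 10/10 = 1.0

1.0


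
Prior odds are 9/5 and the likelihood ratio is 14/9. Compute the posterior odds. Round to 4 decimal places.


Posterior odds = prior odds * likelihood ratio
= (9/5) * (14/9)
= 126 / 45
= 2.8

2.8


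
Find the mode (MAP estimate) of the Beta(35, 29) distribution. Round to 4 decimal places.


For Beta(a,b) with a,b > 1:
Mode = (a-1)/(a+b-2) = (35-1)/(64-2)
= 34/62 = 0.5484

0.5484


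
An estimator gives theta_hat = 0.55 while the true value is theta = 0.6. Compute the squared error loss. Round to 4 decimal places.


The squared error loss is (theta_hat - theta)^2
= (0.55 - 0.6)^2
= (-0.05)^2 = 0.0025

0.0025


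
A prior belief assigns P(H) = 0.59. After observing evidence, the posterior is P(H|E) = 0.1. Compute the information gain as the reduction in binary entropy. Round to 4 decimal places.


H(prior) = -0.59*log2(0.59) - 0.41*log2(0.41)
= 0.9765
H(post) = -0.1*log2(0.1) - 0.9*log2(0.9)
= 0.469
IG = 0.9765 - 0.469 = 0.5075

0.5075


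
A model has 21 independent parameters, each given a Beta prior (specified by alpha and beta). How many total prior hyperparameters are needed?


Each Beta prior needs 2 hyperparameters (alpha and beta).
Total = 2 * 21 = 42

42


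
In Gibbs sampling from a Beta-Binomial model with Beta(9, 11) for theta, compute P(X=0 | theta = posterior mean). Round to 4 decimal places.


Posterior mean = alpha/(alpha+beta) = 9/20 = 0.45
P(X=0|theta=mean) = 1 - theta = 0.55

0.55


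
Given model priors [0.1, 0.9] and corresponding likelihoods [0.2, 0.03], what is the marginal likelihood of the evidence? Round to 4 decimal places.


P(E) = sum_i P(M_i) P(E|M_i)
= 0.02 + 0.027
= 0.047

0.047


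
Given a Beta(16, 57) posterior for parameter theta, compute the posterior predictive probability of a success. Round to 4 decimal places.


For a Beta-Bernoulli model, the predictive probability is the mean:
P(success) = 16/(16+57) = 16/73 = 0.2192

0.2192


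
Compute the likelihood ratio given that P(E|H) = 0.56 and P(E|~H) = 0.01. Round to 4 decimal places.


LR = P(E|H) / P(E|~H)
= 0.56 / 0.01 = 56.0

56.0


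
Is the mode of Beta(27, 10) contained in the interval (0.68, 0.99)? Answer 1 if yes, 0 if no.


Mode = (a-1)/(a+b-2) = 26/35 = 0.7429
Interval: (0.68, 0.99)
Contains mode? 1

1


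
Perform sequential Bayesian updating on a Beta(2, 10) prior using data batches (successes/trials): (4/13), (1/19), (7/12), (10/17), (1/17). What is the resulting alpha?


Accumulate successes: 23
Posterior alpha = prior alpha + sum of successes
= 2 + 23 = 25

25


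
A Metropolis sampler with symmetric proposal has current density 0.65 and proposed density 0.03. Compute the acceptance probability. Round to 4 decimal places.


For symmetric proposals, acceptance = min(1, pi(x*)/pi(x))
= min(1, 0.03/0.65)
= min(1, 0.0462) = 0.0462

0.0462


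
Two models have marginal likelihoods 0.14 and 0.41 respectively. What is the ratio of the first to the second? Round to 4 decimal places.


Evidence ratio = 0.14 / 0.41
= 0.3415

0.3415


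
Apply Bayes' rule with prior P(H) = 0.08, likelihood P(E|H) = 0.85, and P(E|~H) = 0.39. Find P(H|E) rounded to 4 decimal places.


Step 1: Compute marginal P(E) = P(E|H)P(H) + P(E|~H)P(~H)
= 0.85*0.08 + 0.39*0.92 = 0.4268
Step 2: P(H|E) = P(E|H)P(H)/P(E) = 0.068/0.4268
= 0.1593

0.1593


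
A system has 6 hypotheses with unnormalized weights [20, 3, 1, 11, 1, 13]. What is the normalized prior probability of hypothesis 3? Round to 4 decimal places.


The normalized prior is the weight divided by the total.
Total weight = 49
P(H3) = 1 / 49 = 0.0204

0.0204


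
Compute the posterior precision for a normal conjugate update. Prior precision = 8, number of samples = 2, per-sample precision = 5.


tau_post = tau_0 + n * tau
= 8 + 2 * 5 = 18

18


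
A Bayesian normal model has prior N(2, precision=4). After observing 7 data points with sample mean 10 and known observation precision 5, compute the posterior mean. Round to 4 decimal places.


Posterior mean = (prior_precision * prior_mean + n * data_precision * data_mean) / (prior_precision + n * data_precision)
Numerator = 4*2 + 7*5*10 = 358
Denominator = 4 + 7*5 = 39
Posterior mean = 9.1795

9.1795


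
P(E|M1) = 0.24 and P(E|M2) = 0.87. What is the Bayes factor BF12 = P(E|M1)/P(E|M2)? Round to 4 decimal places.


Bayes factor BF12 = P(E|M1) / P(E|M2)
= 0.24 / 0.87
= 0.2759

0.2759


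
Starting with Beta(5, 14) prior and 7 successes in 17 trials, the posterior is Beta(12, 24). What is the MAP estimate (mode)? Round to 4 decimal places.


The mode of Beta(a, b) when a > 1 and b > 1 is (a-1)/(a+b-2)
= (12 - 1) / (12 + 24 - 2)
= 11 / 34
= 0.3235

0.3235


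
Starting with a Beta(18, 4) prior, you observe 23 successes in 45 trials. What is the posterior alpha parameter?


For a Beta-Binomial conjugate model:
Posterior alpha = prior alpha + number of successes
= 18 + 23 = 41

41


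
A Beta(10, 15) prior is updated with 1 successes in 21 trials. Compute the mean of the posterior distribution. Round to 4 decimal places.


After update: Beta(11, 35)
Mean = 11 / (11 + 35) = 11 / 46
= 0.2391

0.2391


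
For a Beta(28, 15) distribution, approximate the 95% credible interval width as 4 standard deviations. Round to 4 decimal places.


Variance of Beta(a,b) = ab / ((a+b)^2 * (a+b+1))
= 28*15 / ((43)^2 * 44)
= 0.0052
SD = sqrt(0.0052) = 0.0719
Width = 4 * SD = 0.2874

0.2874


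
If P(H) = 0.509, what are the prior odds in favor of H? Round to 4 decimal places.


Prior odds = P(H) / (1 - P(H))
= 0.509 / 0.491
= 1.0367

1.0367


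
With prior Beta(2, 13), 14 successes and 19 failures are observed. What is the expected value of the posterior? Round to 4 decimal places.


Posterior = Beta(16, 32)
E[theta] = alpha/(alpha+beta)
= 16/48 = 0.3333

0.3333


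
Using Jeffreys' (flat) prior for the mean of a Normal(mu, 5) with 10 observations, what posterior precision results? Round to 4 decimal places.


Flat prior means prior precision is 0.
Posterior precision = n / sigma^2 = 10/5 = 2.0

2.0


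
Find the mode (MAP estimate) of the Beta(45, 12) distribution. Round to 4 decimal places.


For Beta(a,b) with a,b > 1:
Mode = (a-1)/(a+b-2) = (45-1)/(57-2)
= 44/55 = 0.8

0.8


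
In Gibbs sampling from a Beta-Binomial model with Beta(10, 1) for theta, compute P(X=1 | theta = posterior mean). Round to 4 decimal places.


Posterior mean = alpha/(alpha+beta) = 10/11 = 0.9091
P(X=1|theta=mean) = theta = 0.9091

0.9091


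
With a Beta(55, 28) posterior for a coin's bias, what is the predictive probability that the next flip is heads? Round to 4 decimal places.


The predictive probability equals the posterior mean.
P(next = heads) = alpha / (alpha + beta)
= 55 / 83 = 0.6627

0.6627


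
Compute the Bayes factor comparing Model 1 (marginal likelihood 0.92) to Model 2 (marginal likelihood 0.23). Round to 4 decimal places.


BF12 = marginal likelihood of M1 / marginal likelihood of M2
= 0.92/0.23
= 4.0

4.0


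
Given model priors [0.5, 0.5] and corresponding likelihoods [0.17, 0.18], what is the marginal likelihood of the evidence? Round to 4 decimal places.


P(E) = sum_i P(M_i) P(E|M_i)
= 0.085 + 0.09
= 0.175

0.175


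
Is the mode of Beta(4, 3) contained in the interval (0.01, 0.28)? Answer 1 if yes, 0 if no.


Mode = (a-1)/(a+b-2) = 3/5 = 0.6
Interval: (0.01, 0.28)
Contains mode? 0

0


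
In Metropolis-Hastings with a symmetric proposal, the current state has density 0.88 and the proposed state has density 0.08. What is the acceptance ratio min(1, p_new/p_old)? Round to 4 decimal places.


Ratio = p_new / p_old = 0.08 / 0.88 = 0.0909
Acceptance = min(1, 0.0909) = 0.0909

0.0909


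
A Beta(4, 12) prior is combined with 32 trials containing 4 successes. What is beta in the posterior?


In conjugate updating:
beta_posterior = beta_prior + (n - k)
= 12 + (32 - 4)
= 12 + 28 = 40

40


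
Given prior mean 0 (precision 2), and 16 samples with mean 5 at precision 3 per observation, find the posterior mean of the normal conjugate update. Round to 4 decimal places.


The posterior mean is a precision-weighted average of prior and data.
Post. prec. = 2 + 48 = 50
Post. mean = (0 + 240)/50 = 240/50 = 4.8

4.8


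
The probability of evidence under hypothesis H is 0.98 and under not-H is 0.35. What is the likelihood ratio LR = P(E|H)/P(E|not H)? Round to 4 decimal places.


LR = 0.98 / 0.35
= 2.8

2.8


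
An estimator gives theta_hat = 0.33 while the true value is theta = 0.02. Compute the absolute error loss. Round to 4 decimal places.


The absolute error loss is |theta_hat - theta|
= |0.33 - 0.02|
= 0.31

0.31


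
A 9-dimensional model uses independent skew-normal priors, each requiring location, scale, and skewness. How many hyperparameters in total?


Per parameter: 3 (location, scale, and skewness).
Total = 9 * 3 = 27

27


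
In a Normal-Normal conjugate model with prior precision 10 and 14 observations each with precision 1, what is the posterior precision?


Posterior precision = prior precision + n * observation precision
= 10 + 14 * 1
= 10 + 14 = 24

24


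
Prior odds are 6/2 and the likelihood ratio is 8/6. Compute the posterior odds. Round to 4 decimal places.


Posterior odds = prior odds * likelihood ratio
= (6/2) * (8/6)
= 48 / 12
= 4.0

4.0


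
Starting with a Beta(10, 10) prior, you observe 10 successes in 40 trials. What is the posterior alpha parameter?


For a Beta-Binomial conjugate model:
Posterior alpha = prior alpha + number of successes
= 10 + 10 = 20

20


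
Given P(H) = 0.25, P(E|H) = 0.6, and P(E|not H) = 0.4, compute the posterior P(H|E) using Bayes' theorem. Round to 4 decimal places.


By Bayes' theorem: P(H|E) = P(E|H)*P(H) / P(E)
P(E) = P(E|H)*P(H) + P(E|not H)*P(not H)
P(E) = 0.6*0.25 + 0.4*0.75 = 0.45
P(H|E) = 0.6*0.25 / 0.45 = 0.3333

0.3333


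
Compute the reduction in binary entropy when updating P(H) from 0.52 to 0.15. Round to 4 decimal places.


H_before = -p*log2(p) - (1-p)*log2(1-p) for p=0.52: 0.9988
H_after for p=0.15: 0.6098
Reduction = 0.9988 - 0.6098 = 0.389

0.389


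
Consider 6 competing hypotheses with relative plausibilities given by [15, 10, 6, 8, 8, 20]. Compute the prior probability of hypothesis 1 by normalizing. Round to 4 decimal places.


Sum of weights = 15 + 10 + 6 + 8 + 8 + 20 = 67
Normalized prior for H1 = 15 / 67
= 0.2239

0.2239


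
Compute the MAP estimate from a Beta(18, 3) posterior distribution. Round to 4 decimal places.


MAP = mode of Beta distribution
= (alpha - 1)/(alpha + beta - 2)
= (18-1)/(18+3-2)
= 17/19 = 0.8947

0.8947


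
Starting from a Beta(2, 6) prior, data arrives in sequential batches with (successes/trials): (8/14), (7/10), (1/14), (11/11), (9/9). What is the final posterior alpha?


In sequential Bayesian updating, we sum all successes.
Total successes = 36
Final alpha = 2 + 36 = 38

38


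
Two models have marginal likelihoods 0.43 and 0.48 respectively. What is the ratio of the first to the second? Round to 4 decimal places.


Evidence ratio = 0.43 / 0.48
= 0.8958

0.8958


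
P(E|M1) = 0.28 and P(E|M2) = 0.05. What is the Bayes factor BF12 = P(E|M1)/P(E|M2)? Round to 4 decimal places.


Bayes factor BF12 = P(E|M1) / P(E|M2)
= 0.28 / 0.05
= 5.6

5.6


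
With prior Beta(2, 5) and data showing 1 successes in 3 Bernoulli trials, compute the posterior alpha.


Conjugate update: alpha_posterior = alpha_prior + k
= 2 + 1 = 3

3


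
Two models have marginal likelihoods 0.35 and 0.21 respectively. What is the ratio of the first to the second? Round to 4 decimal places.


Evidence ratio = 0.35 / 0.21
= 1.6667

1.6667


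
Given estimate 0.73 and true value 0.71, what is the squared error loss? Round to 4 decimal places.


Squared error = (estimate - true)^2
Difference = 0.02
Loss = 0.02^2 = 0.0004

0.0004


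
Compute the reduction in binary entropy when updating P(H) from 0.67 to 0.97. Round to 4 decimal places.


H_before = -p*log2(p) - (1-p)*log2(1-p) for p=0.67: 0.9149
H_after for p=0.97: 0.1944
Reduction = 0.9149 - 0.1944 = 0.7205

0.7205


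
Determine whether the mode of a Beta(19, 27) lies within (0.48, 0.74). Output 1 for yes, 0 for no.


First find the mode: (a-1)/(a+b-2) = 0.4091
Is 0.4091 in (0.48, 0.74)? 0

0


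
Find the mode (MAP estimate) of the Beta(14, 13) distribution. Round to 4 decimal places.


For Beta(a,b) with a,b > 1:
Mode = (a-1)/(a+b-2) = (14-1)/(27-2)
= 13/25 = 0.52

0.52


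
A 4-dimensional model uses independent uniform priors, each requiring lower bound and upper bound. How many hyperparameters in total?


Per parameter: 2 (lower bound and upper bound).
Total = 4 * 2 = 8

8


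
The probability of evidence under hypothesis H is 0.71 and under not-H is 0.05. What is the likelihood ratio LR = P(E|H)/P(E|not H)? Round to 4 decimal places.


LR = 0.71 / 0.05
= 14.2

14.2


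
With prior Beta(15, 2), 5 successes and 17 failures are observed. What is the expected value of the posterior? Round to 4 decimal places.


Posterior = Beta(20, 19)
E[theta] = alpha/(alpha+beta)
= 20/39 = 0.5128

0.5128
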